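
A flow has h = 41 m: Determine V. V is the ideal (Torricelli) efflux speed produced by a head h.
Formula: V = \sqrt{2 g h}
V = √(2·9.81·41) = 28.36 m/s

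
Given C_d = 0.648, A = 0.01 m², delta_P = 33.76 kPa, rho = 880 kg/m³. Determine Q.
Formula: Q = C_d A \sqrt{\frac{2 \Delta P}{\rho}}
Q = 0.648·0.01·√(2·(33.76·1000)/880)·1000 = 56.76 L/s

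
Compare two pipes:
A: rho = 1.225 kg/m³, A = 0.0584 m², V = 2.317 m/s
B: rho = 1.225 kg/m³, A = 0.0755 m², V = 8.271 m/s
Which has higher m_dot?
m_dot(A) = 0.1658 kg/s, m_dot(B) = 0.765 kg/s. Answer: B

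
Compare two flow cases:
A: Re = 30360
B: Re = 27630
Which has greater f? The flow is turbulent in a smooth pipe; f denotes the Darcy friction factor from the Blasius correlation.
f(A) = 0.02394, f(B) = 0.02451. Answer: B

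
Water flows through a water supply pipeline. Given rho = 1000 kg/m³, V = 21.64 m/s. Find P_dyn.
Formula: P_{dyn} = \frac{1}{2} \rho V^2
P_dyn = 0.5·1000·21.64²/1000 = 234.1 kPa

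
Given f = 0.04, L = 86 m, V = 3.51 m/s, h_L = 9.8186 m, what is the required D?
Formula: h_L = f \frac{L}{D} \frac{V^2}{2g}
Substituting knowns: 9.8186 = 0.04·(86/D)·3.51²/(2·9.81)
Solving for D: D = 0.04·86·3.51²/(2·9.81·9.8186) = 0.22 m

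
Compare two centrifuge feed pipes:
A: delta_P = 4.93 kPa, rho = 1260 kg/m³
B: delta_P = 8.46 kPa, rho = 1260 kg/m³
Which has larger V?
V(A) = 2.797 m/s, V(B) = 3.665 m/s. Answer: B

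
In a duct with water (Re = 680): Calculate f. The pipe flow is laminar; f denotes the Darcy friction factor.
Formula: f = \frac{64}{Re}
f = 64/680 = 0.09412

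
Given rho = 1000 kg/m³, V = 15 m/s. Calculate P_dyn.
Formula: P_{dyn} = \frac{1}{2} \rho V^2
P_dyn = 0.5·1000·15²/1000 = 112.5 kPa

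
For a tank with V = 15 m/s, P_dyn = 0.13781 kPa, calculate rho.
Formula: P_{dyn} = \frac{1}{2} \rho V^2
Substituting knowns: 0.13781 = 0.5·rho·15²/1000
Solving for rho: rho = 2·(0.13781·1000)/15² = 1.225 kg/m³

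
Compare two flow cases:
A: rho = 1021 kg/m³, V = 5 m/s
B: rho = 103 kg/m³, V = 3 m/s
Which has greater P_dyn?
P_dyn(A) = 12.76 kPa, P_dyn(B) = 0.4635 kPa. Answer: A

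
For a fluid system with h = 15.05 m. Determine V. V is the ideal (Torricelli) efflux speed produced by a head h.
Formula: V = \sqrt{2 g h}
V = √(2·9.81·15.05) = 17.18 m/s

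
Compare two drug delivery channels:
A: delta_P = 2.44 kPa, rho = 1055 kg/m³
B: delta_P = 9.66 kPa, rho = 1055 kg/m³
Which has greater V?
V(A) = 2.151 m/s, V(B) = 4.279 m/s. Answer: B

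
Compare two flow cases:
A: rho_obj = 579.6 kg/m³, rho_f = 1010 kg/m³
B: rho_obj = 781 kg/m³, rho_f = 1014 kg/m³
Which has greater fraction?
fraction(A) = 0.5739, fraction(B) = 0.7702. Answer: B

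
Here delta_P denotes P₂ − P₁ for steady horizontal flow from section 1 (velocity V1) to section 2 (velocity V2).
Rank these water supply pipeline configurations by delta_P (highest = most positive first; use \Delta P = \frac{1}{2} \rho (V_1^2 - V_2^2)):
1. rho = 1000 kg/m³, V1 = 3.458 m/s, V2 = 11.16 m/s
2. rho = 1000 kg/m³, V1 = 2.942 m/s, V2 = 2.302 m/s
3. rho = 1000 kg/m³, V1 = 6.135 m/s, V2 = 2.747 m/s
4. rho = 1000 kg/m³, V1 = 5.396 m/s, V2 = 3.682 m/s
Case 1: delta_P = -56.29 kPa
Case 2: delta_P = 1.678 kPa
Case 3: delta_P = 15.05 kPa
Case 4: delta_P = 7.78 kPa
Ranking (highest first): 3, 4, 2, 1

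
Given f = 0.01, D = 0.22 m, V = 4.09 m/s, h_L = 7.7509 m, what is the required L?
Formula: h_L = f \frac{L}{D} \frac{V^2}{2g}
Substituting knowns: 7.7509 = 0.01·(L/0.22)·4.09²/(2·9.81)
Solving for L: L = 7.7509·2·9.81·0.22/(0.01·4.09²) = 200 m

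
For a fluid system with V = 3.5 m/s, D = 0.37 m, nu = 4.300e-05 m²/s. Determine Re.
Formula: Re = \frac{V D}{\nu}
Re = 3.5·0.37/4.300e-05 = 30116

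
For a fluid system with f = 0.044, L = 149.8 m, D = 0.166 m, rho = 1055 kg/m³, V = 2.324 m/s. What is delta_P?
Formula: \Delta P = f \frac{L}{D} \frac{\rho V^2}{2}
delta_P = 0.044·(149.8/0.166)·0.5·1055·2.324²/1000 = 113.1 kPa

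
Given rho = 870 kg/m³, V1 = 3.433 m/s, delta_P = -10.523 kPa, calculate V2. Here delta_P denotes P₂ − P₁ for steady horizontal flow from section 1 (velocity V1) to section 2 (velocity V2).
Formula: \Delta P = \frac{1}{2} \rho (V_1^2 - V_2^2)
Substituting knowns: -10.523 = 0.5·870·(3.433² − V2²)/1000
Solving for V2: V2 = √(3.433² − 2·(-10.523·1000)/870) = 5.998 m/s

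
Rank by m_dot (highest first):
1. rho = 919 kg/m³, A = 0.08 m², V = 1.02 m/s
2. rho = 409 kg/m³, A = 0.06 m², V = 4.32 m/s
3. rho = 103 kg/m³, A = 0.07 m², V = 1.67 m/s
Case 1: m_dot = 74.99 kg/s
Case 2: m_dot = 106 kg/s
Case 3: m_dot = 12.04 kg/s
Ranking (highest first): 2, 1, 3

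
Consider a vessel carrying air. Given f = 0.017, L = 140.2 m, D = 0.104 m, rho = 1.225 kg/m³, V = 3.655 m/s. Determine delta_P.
Formula: \Delta P = f \frac{L}{D} \frac{\rho V^2}{2}
delta_P = 0.017·(140.2/0.104)·0.5·1.225·3.655²/1000 = 0.1875 kPa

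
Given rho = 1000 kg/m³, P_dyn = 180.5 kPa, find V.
Formula: P_{dyn} = \frac{1}{2} \rho V^2
Substituting knowns: 180.5 = 0.5·1000·V²/1000
Solving for V: V = √(2·(180.5·1000)/1000) = 19 m/s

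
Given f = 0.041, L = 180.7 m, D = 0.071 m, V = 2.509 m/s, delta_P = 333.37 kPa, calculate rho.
Formula: \Delta P = f \frac{L}{D} \frac{\rho V^2}{2}
Substituting knowns: 333.37 = 0.041·(180.7/0.071)·0.5·rho·2.509²/1000
Solving for rho: rho = (333.37·1000)/(0.041·(180.7/0.071)·0.5·2.509²) = 1015 kg/m³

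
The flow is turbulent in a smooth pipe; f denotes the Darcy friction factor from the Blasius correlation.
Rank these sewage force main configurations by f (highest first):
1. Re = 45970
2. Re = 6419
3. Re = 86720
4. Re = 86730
Case 1: f = 0.02158
Case 2: f = 0.0353
Case 3: f = 0.01841
Case 4: f = 0.01841
Ranking (highest first): 2, 1, 3, 4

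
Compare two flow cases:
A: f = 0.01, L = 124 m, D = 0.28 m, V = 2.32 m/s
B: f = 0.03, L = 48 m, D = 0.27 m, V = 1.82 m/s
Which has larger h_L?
h_L(A) = 1.215 m, h_L(B) = 0.9004 m. Answer: A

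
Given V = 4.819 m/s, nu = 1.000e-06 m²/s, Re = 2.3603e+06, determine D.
Formula: Re = \frac{V D}{\nu}
Substituting knowns: 2.3603e+06 = 4.819·D/1.000e-06
Solving for D: D = 2.3603e+06·1.000e-06/4.819 = 0.4898 m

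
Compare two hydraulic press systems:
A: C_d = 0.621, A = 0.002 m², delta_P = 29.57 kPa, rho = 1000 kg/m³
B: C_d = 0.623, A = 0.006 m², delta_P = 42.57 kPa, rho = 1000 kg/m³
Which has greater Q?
Q(A) = 9.551 L/s, Q(B) = 34.49 L/s. Answer: B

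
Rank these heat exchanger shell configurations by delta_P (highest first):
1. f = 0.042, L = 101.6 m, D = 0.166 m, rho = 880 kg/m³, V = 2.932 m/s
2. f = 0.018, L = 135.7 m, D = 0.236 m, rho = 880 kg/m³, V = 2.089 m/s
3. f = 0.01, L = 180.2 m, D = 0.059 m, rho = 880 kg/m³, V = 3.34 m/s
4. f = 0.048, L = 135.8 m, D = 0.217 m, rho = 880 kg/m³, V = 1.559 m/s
Case 1: delta_P = 97.23 kPa
Case 2: delta_P = 19.87 kPa
Case 3: delta_P = 149.9 kPa
Case 4: delta_P = 32.12 kPa
Ranking (highest first): 3, 1, 4, 2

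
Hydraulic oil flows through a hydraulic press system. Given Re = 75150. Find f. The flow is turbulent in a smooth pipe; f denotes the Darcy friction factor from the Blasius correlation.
Formula: f = \frac{0.316}{Re^{0.25}}
f = 0.316/75150^0.25 = 0.01909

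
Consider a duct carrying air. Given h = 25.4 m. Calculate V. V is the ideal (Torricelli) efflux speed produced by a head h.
Formula: V = \sqrt{2 g h}
V = √(2·9.81·25.4) = 22.32 m/s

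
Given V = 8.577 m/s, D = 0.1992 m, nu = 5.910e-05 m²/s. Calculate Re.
Formula: Re = \frac{V D}{\nu}
Re = 8.577·0.1992/5.910e-05 = 28909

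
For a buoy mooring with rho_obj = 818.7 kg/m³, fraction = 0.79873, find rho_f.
Formula: f_{sub} = \frac{\rho_{obj}}{\rho_f}
Substituting knowns: 0.79873 = 818.7/rho_f
Solving for rho_f: rho_f = 818.7/0.79873 = 1025 kg/m³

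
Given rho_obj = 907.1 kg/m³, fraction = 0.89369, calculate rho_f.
Formula: f_{sub} = \frac{\rho_{obj}}{\rho_f}
Substituting knowns: 0.89369 = 907.1/rho_f
Solving for rho_f: rho_f = 907.1/0.89369 = 1015 kg/m³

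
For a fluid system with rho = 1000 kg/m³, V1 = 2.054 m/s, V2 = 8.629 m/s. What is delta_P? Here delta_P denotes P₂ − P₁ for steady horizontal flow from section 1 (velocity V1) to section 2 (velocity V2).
Formula: \Delta P = \frac{1}{2} \rho (V_1^2 - V_2^2)
delta_P = 0.5·1000·(2.054² − 8.629²)/1000 = -35.12 kPa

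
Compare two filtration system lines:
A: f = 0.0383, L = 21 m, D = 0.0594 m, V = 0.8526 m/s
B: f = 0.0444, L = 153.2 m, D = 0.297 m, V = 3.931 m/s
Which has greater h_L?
h_L(A) = 0.5017 m, h_L(B) = 18.04 m. Answer: B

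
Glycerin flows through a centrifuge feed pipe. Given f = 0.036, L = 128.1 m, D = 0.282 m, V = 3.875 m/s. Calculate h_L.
Formula: h_L = f \frac{L}{D} \frac{V^2}{2g}
h_L = 0.036·(128.1/0.282)·3.875²/(2·9.81) = 12.52 m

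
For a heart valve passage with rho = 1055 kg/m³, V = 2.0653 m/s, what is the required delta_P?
Formula: V = \sqrt{\frac{2 \Delta P}{\rho}}
Substituting knowns: 2.0653 = √(2·(delta_P·1000)/1055)
Solving for delta_P: delta_P = 2.0653²·1055/2/1000 = 2.25 kPa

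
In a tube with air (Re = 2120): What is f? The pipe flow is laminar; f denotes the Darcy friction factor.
Formula: f = \frac{64}{Re}
f = 64/2120 = 0.03019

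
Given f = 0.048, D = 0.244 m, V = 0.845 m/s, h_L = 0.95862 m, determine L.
Formula: h_L = f \frac{L}{D} \frac{V^2}{2g}
Substituting knowns: 0.95862 = 0.048·(L/0.244)·0.845²/(2·9.81)
Solving for L: L = 0.95862·2·9.81·0.244/(0.048·0.845²) = 133.9 m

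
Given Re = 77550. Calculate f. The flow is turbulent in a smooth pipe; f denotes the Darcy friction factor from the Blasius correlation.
Formula: f = \frac{0.316}{Re^{0.25}}
f = 0.316/77550^0.25 = 0.01894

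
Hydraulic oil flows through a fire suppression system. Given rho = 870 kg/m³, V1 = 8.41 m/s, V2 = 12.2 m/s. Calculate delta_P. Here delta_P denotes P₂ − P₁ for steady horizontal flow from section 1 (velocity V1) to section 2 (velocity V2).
Formula: \Delta P = \frac{1}{2} \rho (V_1^2 - V_2^2)
delta_P = 0.5·870·(8.41² − 12.2²)/1000 = -33.98 kPa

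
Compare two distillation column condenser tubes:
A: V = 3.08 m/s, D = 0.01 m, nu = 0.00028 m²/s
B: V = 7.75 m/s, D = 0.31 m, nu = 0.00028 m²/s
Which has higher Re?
Re(A) = 110, Re(B) = 8580. Answer: B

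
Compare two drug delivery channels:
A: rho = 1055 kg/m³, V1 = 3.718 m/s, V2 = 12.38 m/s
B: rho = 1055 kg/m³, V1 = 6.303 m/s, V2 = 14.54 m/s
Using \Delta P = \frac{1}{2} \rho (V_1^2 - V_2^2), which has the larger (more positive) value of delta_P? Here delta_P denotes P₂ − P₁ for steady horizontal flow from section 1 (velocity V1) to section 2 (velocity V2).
delta_P(A) = -73.56 kPa, delta_P(B) = -90.56 kPa. Answer: A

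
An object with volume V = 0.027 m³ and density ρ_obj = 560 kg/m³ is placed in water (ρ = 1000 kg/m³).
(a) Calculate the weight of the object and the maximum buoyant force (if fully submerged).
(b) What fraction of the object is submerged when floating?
(a) W=rho_obj*g*V=560*9.81*0.027=148.3 N; F_B(max)=rho*g*V=1000*9.81*0.027=264.9 N
(b) Floating fraction=rho_obj/rho=560/1000=0.560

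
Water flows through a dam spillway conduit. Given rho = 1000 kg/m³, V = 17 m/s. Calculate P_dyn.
Formula: P_{dyn} = \frac{1}{2} \rho V^2
P_dyn = 0.5·1000·17²/1000 = 144.5 kPa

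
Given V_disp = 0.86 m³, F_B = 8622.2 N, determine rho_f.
Formula: F_B = \rho_f g V_{disp}
Substituting knowns: 8622.2 = rho_f·9.81·0.86
Solving for rho_f: rho_f = 8622.2/(9.81·0.86) = 1022 kg/m³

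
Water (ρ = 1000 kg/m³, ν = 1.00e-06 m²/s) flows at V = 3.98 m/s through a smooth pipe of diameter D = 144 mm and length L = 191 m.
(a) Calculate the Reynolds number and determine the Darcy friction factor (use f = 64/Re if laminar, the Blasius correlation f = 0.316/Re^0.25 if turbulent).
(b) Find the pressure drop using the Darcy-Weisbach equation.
(a) Re = V·D/ν = 3.98·0.144/1.00e-06 = 573120 → turbulent (Re > 4000); f = 0.316/Re^0.25 = 0.316/573120^0.25 = 0.011485 (Blasius is strictly valid for Re ≲ 1e5; used here as the smooth-pipe estimate the problem specifies)
(b) Darcy-Weisbach: ΔP = f·(L/D)·½ρV²/1000 = 0.011485·(191/0.144)·½·1000·3.98²/1000 = 120.7 kPa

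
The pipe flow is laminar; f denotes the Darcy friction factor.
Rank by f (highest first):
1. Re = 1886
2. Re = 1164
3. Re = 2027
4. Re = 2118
Case 1: f = 0.03393
Case 2: f = 0.05498
Case 3: f = 0.03157
Case 4: f = 0.03022
Ranking (highest first): 2, 1, 3, 4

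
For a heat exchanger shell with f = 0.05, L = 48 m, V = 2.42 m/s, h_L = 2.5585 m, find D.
Formula: h_L = f \frac{L}{D} \frac{V^2}{2g}
Substituting knowns: 2.5585 = 0.05·(48/D)·2.42²/(2·9.81)
Solving for D: D = 0.05·48·2.42²/(2·9.81·2.5585) = 0.28 m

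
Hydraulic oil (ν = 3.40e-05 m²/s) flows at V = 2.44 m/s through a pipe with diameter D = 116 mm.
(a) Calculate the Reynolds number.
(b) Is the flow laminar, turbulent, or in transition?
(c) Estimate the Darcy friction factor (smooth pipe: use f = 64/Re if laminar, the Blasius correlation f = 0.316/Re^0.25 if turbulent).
(a) Re = V·D/ν = 2.44·0.116/3.40e-05 = 8324.7
(b) Flow regime: turbulent (Re > 4000)
(c) Friction factor: f = 0.316/Re^0.25 = 0.316/8324.7^0.25 = 0.03308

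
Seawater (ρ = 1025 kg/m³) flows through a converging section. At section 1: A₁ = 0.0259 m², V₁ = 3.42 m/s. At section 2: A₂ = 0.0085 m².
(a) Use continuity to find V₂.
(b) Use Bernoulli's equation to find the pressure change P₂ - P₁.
(a) Continuity: A₁V₁=A₂V₂ -> V₂=A₁V₁/A₂=0.0259*3.42/0.0085=10.42 m/s
(b) Bernoulli: P₂-P₁=0.5*rho*(V₁^2-V₂^2)/1000=0.5*1025*(3.42^2-10.42^2)/1000=-49.65 kPa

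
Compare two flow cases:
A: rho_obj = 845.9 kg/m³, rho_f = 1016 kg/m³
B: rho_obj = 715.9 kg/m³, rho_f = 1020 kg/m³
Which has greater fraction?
fraction(A) = 0.8326, fraction(B) = 0.7019. Answer: A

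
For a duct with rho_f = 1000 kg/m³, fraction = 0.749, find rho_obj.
Formula: f_{sub} = \frac{\rho_{obj}}{\rho_f}
Substituting knowns: 0.749 = rho_obj/1000
Solving for rho_obj: rho_obj = 0.749·1000 = 749 kg/m³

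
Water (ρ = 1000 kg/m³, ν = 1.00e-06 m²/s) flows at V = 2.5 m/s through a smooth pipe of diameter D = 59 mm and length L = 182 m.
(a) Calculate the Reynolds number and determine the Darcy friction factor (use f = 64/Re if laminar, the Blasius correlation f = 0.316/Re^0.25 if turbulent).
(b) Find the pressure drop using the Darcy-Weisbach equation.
(a) Re = V·D/ν = 2.5·0.059/1.00e-06 = 147500 → turbulent (Re > 4000); f = 0.316/Re^0.25 = 0.316/147500^0.25 = 0.016125 (Blasius is strictly valid for Re ≲ 1e5; used here as the smooth-pipe estimate the problem specifies)
(b) Darcy-Weisbach: ΔP = f·(L/D)·½ρV²/1000 = 0.016125·(182/0.059)·½·1000·2.5²/1000 = 155.4 kPa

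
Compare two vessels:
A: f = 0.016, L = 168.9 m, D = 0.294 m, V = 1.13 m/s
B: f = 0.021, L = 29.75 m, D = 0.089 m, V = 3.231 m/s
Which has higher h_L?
h_L(A) = 0.5982 m, h_L(B) = 3.735 m. Answer: B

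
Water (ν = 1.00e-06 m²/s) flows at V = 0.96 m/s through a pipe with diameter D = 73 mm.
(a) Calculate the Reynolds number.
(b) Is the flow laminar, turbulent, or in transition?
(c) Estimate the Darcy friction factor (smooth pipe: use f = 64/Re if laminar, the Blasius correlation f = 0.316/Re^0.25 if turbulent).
(a) Re = V·D/ν = 0.96·0.073/1.00e-06 = 70080
(b) Flow regime: turbulent (Re > 4000)
(c) Friction factor: f = 0.316/Re^0.25 = 0.316/70080^0.25 = 0.01942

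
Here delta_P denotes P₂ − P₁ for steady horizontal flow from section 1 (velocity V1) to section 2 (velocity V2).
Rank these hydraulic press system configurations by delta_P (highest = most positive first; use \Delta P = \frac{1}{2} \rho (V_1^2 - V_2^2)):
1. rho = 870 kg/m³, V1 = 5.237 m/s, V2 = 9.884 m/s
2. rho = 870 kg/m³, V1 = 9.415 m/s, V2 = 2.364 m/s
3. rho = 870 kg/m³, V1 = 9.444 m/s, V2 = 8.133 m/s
Case 1: delta_P = -30.57 kPa
Case 2: delta_P = 36.13 kPa
Case 3: delta_P = 10.02 kPa
Ranking (highest first): 2, 3, 1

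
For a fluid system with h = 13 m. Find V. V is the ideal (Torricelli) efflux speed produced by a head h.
Formula: V = \sqrt{2 g h}
V = √(2·9.81·13) = 15.97 m/s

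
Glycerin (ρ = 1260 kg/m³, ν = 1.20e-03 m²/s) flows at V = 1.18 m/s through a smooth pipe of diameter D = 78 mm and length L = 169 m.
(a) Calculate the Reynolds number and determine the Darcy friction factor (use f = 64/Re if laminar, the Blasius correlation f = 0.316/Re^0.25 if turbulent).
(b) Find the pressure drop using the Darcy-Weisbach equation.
(a) Re = V·D/ν = 1.18·0.078/1.20e-03 = 76.7 → laminar (Re < 2300); f = 64/Re = 64/76.7 = 0.83442
(b) Darcy-Weisbach: ΔP = f·(L/D)·½ρV²/1000 = 0.83442·(169/0.078)·½·1260·1.18²/1000 = 1586 kPa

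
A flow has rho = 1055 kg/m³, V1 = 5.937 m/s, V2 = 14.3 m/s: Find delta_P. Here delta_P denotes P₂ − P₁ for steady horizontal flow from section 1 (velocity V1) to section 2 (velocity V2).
Formula: \Delta P = \frac{1}{2} \rho (V_1^2 - V_2^2)
delta_P = 0.5·1055·(5.937² − 14.3²)/1000 = -89.28 kPa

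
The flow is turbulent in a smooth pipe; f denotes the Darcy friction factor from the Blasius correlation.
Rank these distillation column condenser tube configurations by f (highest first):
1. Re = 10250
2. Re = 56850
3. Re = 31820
Case 1: f = 0.03141
Case 2: f = 0.02046
Case 3: f = 0.02366
Ranking (highest first): 1, 3, 2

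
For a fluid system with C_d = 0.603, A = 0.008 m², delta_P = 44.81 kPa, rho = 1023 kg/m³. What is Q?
Formula: Q = C_d A \sqrt{\frac{2 \Delta P}{\rho}}
Q = 0.603·0.008·√(2·(44.81·1000)/1023)·1000 = 45.15 L/s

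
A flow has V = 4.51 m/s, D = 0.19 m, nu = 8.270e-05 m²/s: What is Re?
Formula: Re = \frac{V D}{\nu}
Re = 4.51·0.19/8.270e-05 = 10362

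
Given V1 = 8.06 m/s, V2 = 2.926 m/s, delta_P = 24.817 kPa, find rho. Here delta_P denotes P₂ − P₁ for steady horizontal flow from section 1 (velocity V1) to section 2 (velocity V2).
Formula: \Delta P = \frac{1}{2} \rho (V_1^2 - V_2^2)
Substituting knowns: 24.817 = 0.5·rho·(8.06² − 2.926²)/1000
Solving for rho: rho = 2·(24.817·1000)/(8.06² − 2.926²) = 880 kg/m³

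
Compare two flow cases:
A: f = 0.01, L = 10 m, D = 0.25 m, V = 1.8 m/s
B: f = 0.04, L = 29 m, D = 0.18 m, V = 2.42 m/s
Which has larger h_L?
h_L(A) = 0.06606 m, h_L(B) = 1.924 m. Answer: B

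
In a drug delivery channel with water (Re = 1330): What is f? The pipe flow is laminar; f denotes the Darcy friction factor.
Formula: f = \frac{64}{Re}
f = 64/1330 = 0.04812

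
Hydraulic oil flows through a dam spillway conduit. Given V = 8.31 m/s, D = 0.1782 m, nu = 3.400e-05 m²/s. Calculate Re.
Formula: Re = \frac{V D}{\nu}
Re = 8.31·0.1782/3.400e-05 = 43554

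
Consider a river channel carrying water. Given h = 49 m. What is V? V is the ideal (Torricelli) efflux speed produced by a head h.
Formula: V = \sqrt{2 g h}
V = √(2·9.81·49) = 31.01 m/s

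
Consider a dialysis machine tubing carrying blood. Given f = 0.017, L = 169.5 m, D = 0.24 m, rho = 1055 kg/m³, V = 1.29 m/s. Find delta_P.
Formula: \Delta P = f \frac{L}{D} \frac{\rho V^2}{2}
delta_P = 0.017·(169.5/0.24)·0.5·1055·1.29²/1000 = 10.54 kPa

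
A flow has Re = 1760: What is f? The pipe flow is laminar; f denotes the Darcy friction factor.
Formula: f = \frac{64}{Re}
f = 64/1760 = 0.03636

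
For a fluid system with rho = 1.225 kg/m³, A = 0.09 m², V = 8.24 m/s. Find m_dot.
Formula: \dot{m} = \rho A V
m_dot = 1.225·0.09·8.24 = 0.9085 kg/s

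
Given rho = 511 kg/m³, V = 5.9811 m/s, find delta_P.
Formula: V = \sqrt{\frac{2 \Delta P}{\rho}}
Substituting knowns: 5.9811 = √(2·(delta_P·1000)/511)
Solving for delta_P: delta_P = 5.9811²·511/2/1000 = 9.14 kPa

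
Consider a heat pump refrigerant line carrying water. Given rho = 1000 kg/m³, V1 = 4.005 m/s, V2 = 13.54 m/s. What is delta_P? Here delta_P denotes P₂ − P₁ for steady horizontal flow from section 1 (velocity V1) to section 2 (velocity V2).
Formula: \Delta P = \frac{1}{2} \rho (V_1^2 - V_2^2)
delta_P = 0.5·1000·(4.005² − 13.54²)/1000 = -83.65 kPa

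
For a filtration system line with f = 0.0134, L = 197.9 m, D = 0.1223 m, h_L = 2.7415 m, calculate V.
Formula: h_L = f \frac{L}{D} \frac{V^2}{2g}
Substituting knowns: 2.7415 = 0.0134·(197.9/0.1223)·V²/(2·9.81)
Solving for V: V = √(2.7415·2·9.81/(0.0134·(197.9/0.1223))) = 1.575 m/s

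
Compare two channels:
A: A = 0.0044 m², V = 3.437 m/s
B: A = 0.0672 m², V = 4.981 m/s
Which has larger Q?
Q(A) = 15.12 L/s, Q(B) = 334.7 L/s. Answer: B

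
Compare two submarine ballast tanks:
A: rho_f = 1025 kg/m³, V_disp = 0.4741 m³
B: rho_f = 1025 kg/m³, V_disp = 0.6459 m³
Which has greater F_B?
F_B(A) = 4767 N, F_B(B) = 6495 N. Answer: B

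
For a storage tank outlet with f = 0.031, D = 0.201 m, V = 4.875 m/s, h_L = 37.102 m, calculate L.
Formula: h_L = f \frac{L}{D} \frac{V^2}{2g}
Substituting knowns: 37.102 = 0.031·(L/0.201)·4.875²/(2·9.81)
Solving for L: L = 37.102·2·9.81·0.201/(0.031·4.875²) = 198.6 m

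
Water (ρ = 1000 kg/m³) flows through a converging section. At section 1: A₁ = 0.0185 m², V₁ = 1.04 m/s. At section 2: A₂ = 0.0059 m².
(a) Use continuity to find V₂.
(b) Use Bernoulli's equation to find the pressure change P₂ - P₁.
(a) Continuity: A₁V₁=A₂V₂ -> V₂=A₁V₁/A₂=0.0185*1.04/0.0059=3.26 m/s
(b) Bernoulli: P₂-P₁=0.5*rho*(V₁^2-V₂^2)/1000=0.5*1000*(1.04^2-3.26^2)/1000=-4.773 kPa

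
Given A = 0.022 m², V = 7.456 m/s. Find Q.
Formula: Q = A V
Q = 0.022·7.456·1000 = 164 L/s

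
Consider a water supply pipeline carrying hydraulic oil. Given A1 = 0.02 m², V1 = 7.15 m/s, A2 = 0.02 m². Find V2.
Formula: V_2 = \frac{A_1 V_1}{A_2}
V2 = 0.02·7.15/0.02 = 7.15 m/s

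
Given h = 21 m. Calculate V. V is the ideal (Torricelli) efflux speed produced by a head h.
Formula: V = \sqrt{2 g h}
V = √(2·9.81·21) = 20.3 m/s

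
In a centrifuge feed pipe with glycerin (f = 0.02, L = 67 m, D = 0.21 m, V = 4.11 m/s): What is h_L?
Formula: h_L = f \frac{L}{D} \frac{V^2}{2g}
h_L = 0.02·(67/0.21)·4.11²/(2·9.81) = 5.494 m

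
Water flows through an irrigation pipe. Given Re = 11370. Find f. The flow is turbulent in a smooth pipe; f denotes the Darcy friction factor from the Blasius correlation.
Formula: f = \frac{0.316}{Re^{0.25}}
f = 0.316/11370^0.25 = 0.0306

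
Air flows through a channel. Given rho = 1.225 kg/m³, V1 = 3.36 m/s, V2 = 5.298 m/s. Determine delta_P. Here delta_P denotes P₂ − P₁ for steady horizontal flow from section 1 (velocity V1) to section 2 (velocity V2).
Formula: \Delta P = \frac{1}{2} \rho (V_1^2 - V_2^2)
delta_P = 0.5·1.225·(3.36² − 5.298²)/1000 = -0.01028 kPa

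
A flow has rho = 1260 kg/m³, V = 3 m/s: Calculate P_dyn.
Formula: P_{dyn} = \frac{1}{2} \rho V^2
P_dyn = 0.5·1260·3²/1000 = 5.67 kPa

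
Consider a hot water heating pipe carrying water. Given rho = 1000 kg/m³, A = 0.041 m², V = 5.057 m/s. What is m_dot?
Formula: \dot{m} = \rho A V
m_dot = 1000·0.041·5.057 = 207.3 kg/s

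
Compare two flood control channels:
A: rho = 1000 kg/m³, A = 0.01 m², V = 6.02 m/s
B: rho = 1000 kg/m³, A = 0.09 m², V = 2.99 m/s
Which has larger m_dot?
m_dot(A) = 60.2 kg/s, m_dot(B) = 269.1 kg/s. Answer: B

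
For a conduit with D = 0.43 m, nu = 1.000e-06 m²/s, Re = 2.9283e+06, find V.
Formula: Re = \frac{V D}{\nu}
Substituting knowns: 2.9283e+06 = V·0.43/1.000e-06
Solving for V: V = 2.9283e+06·1.000e-06/0.43 = 6.81 m/s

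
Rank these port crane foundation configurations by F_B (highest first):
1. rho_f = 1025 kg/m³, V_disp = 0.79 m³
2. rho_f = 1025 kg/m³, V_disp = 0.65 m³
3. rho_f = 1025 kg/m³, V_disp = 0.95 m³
Case 1: F_B = 7944 N
Case 2: F_B = 6536 N
Case 3: F_B = 9552 N
Ranking (highest first): 3, 1, 2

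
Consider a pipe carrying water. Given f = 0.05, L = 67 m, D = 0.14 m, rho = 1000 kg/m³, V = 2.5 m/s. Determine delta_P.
Formula: \Delta P = f \frac{L}{D} \frac{\rho V^2}{2}
delta_P = 0.05·(67/0.14)·0.5·1000·2.5²/1000 = 74.78 kPa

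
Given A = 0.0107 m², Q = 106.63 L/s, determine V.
Formula: Q = A V
Substituting knowns: 106.63 = 0.0107·V·1000
Solving for V: V = (106.63/1000)/0.0107 = 9.965 m/s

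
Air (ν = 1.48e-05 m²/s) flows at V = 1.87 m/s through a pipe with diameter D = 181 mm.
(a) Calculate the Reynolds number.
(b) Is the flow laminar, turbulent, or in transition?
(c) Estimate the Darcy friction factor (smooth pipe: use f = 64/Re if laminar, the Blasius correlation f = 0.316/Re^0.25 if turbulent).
(a) Re = V·D/ν = 1.87·0.181/1.48e-05 = 22870
(b) Flow regime: turbulent (Re > 4000)
(c) Friction factor: f = 0.316/Re^0.25 = 0.316/22870^0.25 = 0.0257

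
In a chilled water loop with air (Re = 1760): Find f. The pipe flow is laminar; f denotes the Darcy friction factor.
Formula: f = \frac{64}{Re}
f = 64/1760 = 0.03636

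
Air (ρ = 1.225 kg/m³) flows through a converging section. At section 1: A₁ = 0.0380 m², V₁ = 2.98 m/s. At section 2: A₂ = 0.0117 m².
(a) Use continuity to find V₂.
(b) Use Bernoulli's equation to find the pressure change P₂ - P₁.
(a) Continuity: A₁V₁=A₂V₂ -> V₂=A₁V₁/A₂=0.0380*2.98/0.0117=9.68 m/s
(b) Bernoulli: P₂-P₁=0.5*rho*(V₁^2-V₂^2)/1000=0.5*1.225*(2.98^2-9.68^2)/1000=-0.05195 kPa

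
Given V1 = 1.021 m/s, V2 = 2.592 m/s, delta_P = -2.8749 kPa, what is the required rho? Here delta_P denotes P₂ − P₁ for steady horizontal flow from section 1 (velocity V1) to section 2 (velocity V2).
Formula: \Delta P = \frac{1}{2} \rho (V_1^2 - V_2^2)
Substituting knowns: -2.8749 = 0.5·rho·(1.021² − 2.592²)/1000
Solving for rho: rho = 2·(-2.8749·1000)/(1.021² − 2.592²) = 1013 kg/m³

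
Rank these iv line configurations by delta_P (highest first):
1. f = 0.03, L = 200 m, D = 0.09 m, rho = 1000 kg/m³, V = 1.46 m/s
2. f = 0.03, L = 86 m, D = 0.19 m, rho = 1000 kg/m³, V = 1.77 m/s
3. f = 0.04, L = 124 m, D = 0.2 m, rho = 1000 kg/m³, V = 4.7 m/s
Case 1: delta_P = 71.05 kPa
Case 2: delta_P = 21.27 kPa
Case 3: delta_P = 273.9 kPa
Ranking (highest first): 3, 1, 2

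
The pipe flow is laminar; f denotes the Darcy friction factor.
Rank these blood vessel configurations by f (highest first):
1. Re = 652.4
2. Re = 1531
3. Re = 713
Case 1: f = 0.0981
Case 2: f = 0.0418
Case 3: f = 0.08976
Ranking (highest first): 1, 3, 2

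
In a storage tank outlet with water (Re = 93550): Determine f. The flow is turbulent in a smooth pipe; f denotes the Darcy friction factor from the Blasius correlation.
Formula: f = \frac{0.316}{Re^{0.25}}
f = 0.316/93550^0.25 = 0.01807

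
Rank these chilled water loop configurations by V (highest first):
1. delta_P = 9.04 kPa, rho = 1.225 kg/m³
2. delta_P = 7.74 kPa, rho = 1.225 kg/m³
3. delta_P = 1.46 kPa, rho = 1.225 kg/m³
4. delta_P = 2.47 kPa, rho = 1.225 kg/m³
Case 1: V = 121.5 m/s
Case 2: V = 112.4 m/s
Case 3: V = 48.82 m/s
Case 4: V = 63.5 m/s
Ranking (highest first): 1, 2, 4, 3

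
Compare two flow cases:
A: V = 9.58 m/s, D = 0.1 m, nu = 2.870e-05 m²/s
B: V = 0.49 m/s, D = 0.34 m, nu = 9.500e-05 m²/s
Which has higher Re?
Re(A) = 33380, Re(B) = 1754. Answer: A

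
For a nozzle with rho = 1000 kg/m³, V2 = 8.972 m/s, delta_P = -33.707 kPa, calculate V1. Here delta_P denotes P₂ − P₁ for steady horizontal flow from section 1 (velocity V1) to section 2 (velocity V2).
Formula: \Delta P = \frac{1}{2} \rho (V_1^2 - V_2^2)
Substituting knowns: -33.707 = 0.5·1000·(V1² − 8.972²)/1000
Solving for V1: V1 = √(8.972² + 2·(-33.707·1000)/1000) = 3.617 m/s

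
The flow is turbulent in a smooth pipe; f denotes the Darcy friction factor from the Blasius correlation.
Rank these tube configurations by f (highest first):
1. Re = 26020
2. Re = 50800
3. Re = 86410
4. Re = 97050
Case 1: f = 0.02488
Case 2: f = 0.02105
Case 3: f = 0.01843
Case 4: f = 0.0179
Ranking (highest first): 1, 2, 3, 4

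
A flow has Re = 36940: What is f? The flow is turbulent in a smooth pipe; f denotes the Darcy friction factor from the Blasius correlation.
Formula: f = \frac{0.316}{Re^{0.25}}
f = 0.316/36940^0.25 = 0.02279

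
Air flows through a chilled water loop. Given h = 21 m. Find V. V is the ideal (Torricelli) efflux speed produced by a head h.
Formula: V = \sqrt{2 g h}
V = √(2·9.81·21) = 20.3 m/s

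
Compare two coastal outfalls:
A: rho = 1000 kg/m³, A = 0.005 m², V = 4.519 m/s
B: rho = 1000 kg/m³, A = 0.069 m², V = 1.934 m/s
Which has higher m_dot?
m_dot(A) = 22.59 kg/s, m_dot(B) = 133.4 kg/s. Answer: B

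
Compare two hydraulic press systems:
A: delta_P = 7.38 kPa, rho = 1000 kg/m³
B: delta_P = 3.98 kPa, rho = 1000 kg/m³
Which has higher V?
V(A) = 3.842 m/s, V(B) = 2.821 m/s. Answer: A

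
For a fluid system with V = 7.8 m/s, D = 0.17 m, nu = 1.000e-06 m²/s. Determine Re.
Formula: Re = \frac{V D}{\nu}
Re = 7.8·0.17/1.000e-06 = 1.326e+06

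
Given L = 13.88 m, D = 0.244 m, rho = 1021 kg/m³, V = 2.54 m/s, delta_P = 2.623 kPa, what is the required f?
Formula: \Delta P = f \frac{L}{D} \frac{\rho V^2}{2}
Substituting knowns: 2.623 = f·(13.88/0.244)·0.5·1021·2.54²/1000
Solving for f: f = (2.623·1000)/((13.88/0.244)·0.5·1021·2.54²) = 0.014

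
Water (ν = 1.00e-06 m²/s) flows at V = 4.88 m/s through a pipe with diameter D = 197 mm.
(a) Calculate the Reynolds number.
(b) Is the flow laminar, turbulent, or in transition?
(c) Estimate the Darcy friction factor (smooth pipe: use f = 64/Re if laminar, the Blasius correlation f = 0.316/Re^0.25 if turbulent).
(a) Re = V·D/ν = 4.88·0.197/1.00e-06 = 961360
(b) Flow regime: turbulent (Re > 4000)
(c) Friction factor: f = 0.316/Re^0.25 = 0.316/961360^0.25 = 0.01009 (Blasius is strictly valid for Re ≲ 1e5; used here as the smooth-pipe estimate the problem specifies)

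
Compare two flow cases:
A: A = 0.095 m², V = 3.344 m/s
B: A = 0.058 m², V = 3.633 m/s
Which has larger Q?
Q(A) = 317.7 L/s, Q(B) = 210.7 L/s. Answer: A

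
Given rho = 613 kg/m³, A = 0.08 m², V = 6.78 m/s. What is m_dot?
Formula: \dot{m} = \rho A V
m_dot = 613·0.08·6.78 = 332.5 kg/s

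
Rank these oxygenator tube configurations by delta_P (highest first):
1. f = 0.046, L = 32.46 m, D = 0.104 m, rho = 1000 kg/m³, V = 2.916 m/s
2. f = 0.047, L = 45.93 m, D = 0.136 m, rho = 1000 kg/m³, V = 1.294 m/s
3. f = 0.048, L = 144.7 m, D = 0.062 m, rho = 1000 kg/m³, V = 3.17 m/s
Case 1: delta_P = 61.04 kPa
Case 2: delta_P = 13.29 kPa
Case 3: delta_P = 562.9 kPa
Ranking (highest first): 3, 1, 2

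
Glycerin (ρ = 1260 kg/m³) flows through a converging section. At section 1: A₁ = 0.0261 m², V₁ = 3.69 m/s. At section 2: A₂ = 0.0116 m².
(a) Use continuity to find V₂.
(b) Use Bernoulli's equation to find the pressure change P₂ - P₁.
(a) Continuity: A₁V₁=A₂V₂ -> V₂=A₁V₁/A₂=0.0261*3.69/0.0116=8.30 m/s
(b) Bernoulli: P₂-P₁=0.5*rho*(V₁^2-V₂^2)/1000=0.5*1260*(3.69^2-8.30^2)/1000=-34.82 kPa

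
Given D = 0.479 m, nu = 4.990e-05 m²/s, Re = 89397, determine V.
Formula: Re = \frac{V D}{\nu}
Substituting knowns: 89397 = V·0.479/4.990e-05
Solving for V: V = 89397·4.990e-05/0.479 = 9.313 m/s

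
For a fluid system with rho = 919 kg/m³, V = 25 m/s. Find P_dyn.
Formula: P_{dyn} = \frac{1}{2} \rho V^2
P_dyn = 0.5·919·25²/1000 = 287.2 kPa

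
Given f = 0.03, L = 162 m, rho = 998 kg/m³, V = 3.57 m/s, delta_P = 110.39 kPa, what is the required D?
Formula: \Delta P = f \frac{L}{D} \frac{\rho V^2}{2}
Substituting knowns: 110.39 = 0.03·(162/D)·0.5·998·3.57²/1000
Solving for D: D = 0.03·162·0.5·998·3.57²/(110.39·1000) = 0.28 m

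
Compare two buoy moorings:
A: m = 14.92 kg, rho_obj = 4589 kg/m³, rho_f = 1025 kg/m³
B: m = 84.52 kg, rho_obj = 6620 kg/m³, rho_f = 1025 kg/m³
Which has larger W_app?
W_app(A) = 113.7 N, W_app(B) = 700.8 N. Answer: B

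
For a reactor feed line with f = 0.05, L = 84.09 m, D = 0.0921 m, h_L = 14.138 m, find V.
Formula: h_L = f \frac{L}{D} \frac{V^2}{2g}
Substituting knowns: 14.138 = 0.05·(84.09/0.0921)·V²/(2·9.81)
Solving for V: V = √(14.138·2·9.81/(0.05·(84.09/0.0921))) = 2.465 m/s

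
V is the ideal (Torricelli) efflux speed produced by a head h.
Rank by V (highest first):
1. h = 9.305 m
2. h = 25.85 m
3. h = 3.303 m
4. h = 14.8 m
Case 1: V = 13.51 m/s
Case 2: V = 22.52 m/s
Case 3: V = 8.05 m/s
Case 4: V = 17.04 m/s
Ranking (highest first): 2, 4, 1, 3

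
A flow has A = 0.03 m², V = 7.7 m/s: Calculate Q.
Formula: Q = A V
Q = 0.03·7.7·1000 = 231 L/s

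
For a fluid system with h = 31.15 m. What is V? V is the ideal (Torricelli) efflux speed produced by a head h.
Formula: V = \sqrt{2 g h}
V = √(2·9.81·31.15) = 24.72 m/s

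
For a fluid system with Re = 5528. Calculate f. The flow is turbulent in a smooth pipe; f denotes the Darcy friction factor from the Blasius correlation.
Formula: f = \frac{0.316}{Re^{0.25}}
f = 0.316/5528^0.25 = 0.03665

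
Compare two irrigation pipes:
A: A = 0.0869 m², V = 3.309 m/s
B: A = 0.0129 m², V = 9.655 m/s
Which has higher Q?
Q(A) = 287.6 L/s, Q(B) = 124.5 L/s. Answer: A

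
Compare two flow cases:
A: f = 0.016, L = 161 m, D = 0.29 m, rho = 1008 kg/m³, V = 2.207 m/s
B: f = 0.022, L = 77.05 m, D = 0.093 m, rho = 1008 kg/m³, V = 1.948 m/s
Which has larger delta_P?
delta_P(A) = 21.81 kPa, delta_P(B) = 34.86 kPa. Answer: B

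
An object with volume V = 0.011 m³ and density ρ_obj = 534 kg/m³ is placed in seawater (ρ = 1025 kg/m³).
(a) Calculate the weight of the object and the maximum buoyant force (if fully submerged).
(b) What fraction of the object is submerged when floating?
(a) W=rho_obj*g*V=534*9.81*0.011=57.6 N; F_B(max)=rho*g*V=1025*9.81*0.011=110.6 N
(b) Floating fraction=rho_obj/rho=534/1025=0.521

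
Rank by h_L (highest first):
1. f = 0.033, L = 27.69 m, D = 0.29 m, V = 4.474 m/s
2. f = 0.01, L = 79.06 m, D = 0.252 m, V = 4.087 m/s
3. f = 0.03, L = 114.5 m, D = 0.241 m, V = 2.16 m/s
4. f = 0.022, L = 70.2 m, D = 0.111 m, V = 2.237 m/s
Case 1: h_L = 3.215 m
Case 2: h_L = 2.671 m
Case 3: h_L = 3.389 m
Case 4: h_L = 3.549 m
Ranking (highest first): 4, 3, 1, 2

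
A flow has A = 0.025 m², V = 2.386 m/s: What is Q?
Formula: Q = A V
Q = 0.025·2.386·1000 = 59.65 L/s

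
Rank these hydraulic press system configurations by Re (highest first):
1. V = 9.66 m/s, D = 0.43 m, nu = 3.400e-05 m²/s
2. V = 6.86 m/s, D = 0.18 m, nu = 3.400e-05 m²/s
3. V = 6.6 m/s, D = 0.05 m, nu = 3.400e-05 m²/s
Case 1: Re = 122171
Case 2: Re = 36318
Case 3: Re = 9706
Ranking (highest first): 1, 2, 3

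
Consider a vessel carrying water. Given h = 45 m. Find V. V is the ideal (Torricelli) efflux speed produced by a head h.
Formula: V = \sqrt{2 g h}
V = √(2·9.81·45) = 29.71 m/s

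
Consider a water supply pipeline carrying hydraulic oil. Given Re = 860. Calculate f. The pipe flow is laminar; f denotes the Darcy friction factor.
Formula: f = \frac{64}{Re}
f = 64/860 = 0.07442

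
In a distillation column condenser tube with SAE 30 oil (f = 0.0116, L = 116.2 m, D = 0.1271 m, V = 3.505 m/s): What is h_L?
Formula: h_L = f \frac{L}{D} \frac{V^2}{2g}
h_L = 0.0116·(116.2/0.1271)·3.505²/(2·9.81) = 6.64 m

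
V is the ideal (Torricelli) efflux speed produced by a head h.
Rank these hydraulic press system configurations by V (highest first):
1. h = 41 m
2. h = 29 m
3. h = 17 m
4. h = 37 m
Case 1: V = 28.36 m/s
Case 2: V = 23.85 m/s
Case 3: V = 18.26 m/s
Case 4: V = 26.94 m/s
Ranking (highest first): 1, 4, 2, 3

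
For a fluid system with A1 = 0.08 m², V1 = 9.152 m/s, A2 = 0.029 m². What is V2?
Formula: V_2 = \frac{A_1 V_1}{A_2}
V2 = 0.08·9.152/0.029 = 25.25 m/s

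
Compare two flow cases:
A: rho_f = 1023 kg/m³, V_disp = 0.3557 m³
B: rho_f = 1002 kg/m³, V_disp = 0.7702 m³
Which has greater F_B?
F_B(A) = 3570 N, F_B(B) = 7571 N. Answer: B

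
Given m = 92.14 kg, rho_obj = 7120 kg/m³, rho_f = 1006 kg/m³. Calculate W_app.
Formula: W_{app} = mg\left(1 - \frac{\rho_f}{\rho_{obj}}\right)
W_app = 92.14·9.81·(1 − 1006/7120) = 776.2 N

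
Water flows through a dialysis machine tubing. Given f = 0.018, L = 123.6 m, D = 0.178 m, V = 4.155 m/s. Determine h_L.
Formula: h_L = f \frac{L}{D} \frac{V^2}{2g}
h_L = 0.018·(123.6/0.178)·4.155²/(2·9.81) = 11 m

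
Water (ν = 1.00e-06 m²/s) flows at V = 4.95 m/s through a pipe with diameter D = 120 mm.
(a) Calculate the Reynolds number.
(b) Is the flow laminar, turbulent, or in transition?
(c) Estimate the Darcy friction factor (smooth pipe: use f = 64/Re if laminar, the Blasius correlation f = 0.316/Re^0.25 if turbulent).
(a) Re = V·D/ν = 4.95·0.12/1.00e-06 = 594000
(b) Flow regime: turbulent (Re > 4000)
(c) Friction factor: f = 0.316/Re^0.25 = 0.316/594000^0.25 = 0.01138 (Blasius is strictly valid for Re ≲ 1e5; used here as the smooth-pipe estimate the problem specifies)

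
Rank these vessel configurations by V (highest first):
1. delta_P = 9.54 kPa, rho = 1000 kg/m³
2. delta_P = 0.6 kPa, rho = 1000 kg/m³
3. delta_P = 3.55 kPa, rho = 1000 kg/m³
Case 1: V = 4.368 m/s
Case 2: V = 1.095 m/s
Case 3: V = 2.665 m/s
Ranking (highest first): 1, 3, 2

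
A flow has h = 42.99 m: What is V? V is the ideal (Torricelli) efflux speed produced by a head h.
Formula: V = \sqrt{2 g h}
V = √(2·9.81·42.99) = 29.04 m/s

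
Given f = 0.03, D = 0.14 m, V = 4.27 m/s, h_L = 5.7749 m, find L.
Formula: h_L = f \frac{L}{D} \frac{V^2}{2g}
Substituting knowns: 5.7749 = 0.03·(L/0.14)·4.27²/(2·9.81)
Solving for L: L = 5.7749·2·9.81·0.14/(0.03·4.27²) = 29 m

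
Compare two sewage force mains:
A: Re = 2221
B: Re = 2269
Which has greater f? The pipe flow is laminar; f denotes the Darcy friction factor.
f(A) = 0.02882, f(B) = 0.02821. Answer: A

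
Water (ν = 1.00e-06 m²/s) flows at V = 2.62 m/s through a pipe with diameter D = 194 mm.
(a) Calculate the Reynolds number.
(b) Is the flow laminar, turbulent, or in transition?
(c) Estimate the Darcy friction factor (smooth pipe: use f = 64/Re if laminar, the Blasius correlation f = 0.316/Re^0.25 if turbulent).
(a) Re = V·D/ν = 2.62·0.194/1.00e-06 = 508280
(b) Flow regime: turbulent (Re > 4000)
(c) Friction factor: f = 0.316/Re^0.25 = 0.316/508280^0.25 = 0.01183 (Blasius is strictly valid for Re ≲ 1e5; used here as the smooth-pipe estimate the problem specifies)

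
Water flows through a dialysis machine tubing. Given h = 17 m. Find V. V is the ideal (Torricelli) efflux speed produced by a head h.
Formula: V = \sqrt{2 g h}
V = √(2·9.81·17) = 18.26 m/s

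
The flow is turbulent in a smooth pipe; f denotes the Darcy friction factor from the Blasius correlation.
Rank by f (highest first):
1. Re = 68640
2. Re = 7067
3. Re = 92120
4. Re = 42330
Case 1: f = 0.01952
Case 2: f = 0.03447
Case 3: f = 0.01814
Case 4: f = 0.02203
Ranking (highest first): 2, 4, 1, 3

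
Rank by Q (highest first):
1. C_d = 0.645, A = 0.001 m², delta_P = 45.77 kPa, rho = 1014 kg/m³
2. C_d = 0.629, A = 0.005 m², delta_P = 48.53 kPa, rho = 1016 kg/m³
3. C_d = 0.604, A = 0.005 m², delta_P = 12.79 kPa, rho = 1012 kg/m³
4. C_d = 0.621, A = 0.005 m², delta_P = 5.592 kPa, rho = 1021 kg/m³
Case 1: Q = 6.128 L/s
Case 2: Q = 30.74 L/s
Case 3: Q = 15.18 L/s
Case 4: Q = 10.28 L/s
Ranking (highest first): 2, 3, 4, 1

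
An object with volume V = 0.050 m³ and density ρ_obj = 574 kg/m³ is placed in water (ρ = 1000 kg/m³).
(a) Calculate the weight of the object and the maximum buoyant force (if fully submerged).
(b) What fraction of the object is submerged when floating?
(a) W=rho_obj*g*V=574*9.81*0.050=281.5 N; F_B(max)=rho*g*V=1000*9.81*0.050=490.5 N
(b) Floating fraction=rho_obj/rho=574/1000=0.574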